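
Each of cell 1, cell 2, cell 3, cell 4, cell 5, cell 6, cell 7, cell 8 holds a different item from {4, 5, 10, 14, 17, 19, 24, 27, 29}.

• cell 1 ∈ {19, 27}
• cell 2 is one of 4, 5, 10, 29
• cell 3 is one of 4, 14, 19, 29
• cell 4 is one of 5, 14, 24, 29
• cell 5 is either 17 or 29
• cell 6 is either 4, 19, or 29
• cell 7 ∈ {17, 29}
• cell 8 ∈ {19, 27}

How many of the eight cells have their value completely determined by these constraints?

2

cell 1 and cell 8 between them cover only {19, 27} — a naked pair. Remove those values from cell 3, cell 6.
cell 5 and cell 7 between them cover only {17, 29} — a naked pair. Remove those values from cell 2, cell 3, cell 4, cell 6.
cell 6 has just one choice, so cell 6 = 4. So cell 2, cell 3 can't be 4.
cell 3 has just one choice, so cell 3 = 14. So cell 4 can't be 14.
Determined: cell 3=14, cell 6=4. The other cells each still have more than one consistent value. That makes 2.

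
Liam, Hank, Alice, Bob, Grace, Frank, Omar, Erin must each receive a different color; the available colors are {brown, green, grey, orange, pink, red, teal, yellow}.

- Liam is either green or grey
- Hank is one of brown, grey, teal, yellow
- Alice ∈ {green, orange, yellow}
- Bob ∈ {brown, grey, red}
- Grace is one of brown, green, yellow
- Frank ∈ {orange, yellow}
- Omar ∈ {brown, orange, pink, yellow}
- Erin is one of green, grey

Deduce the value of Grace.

Among the 8 variables, pink fits only Omar (and all 8 values in {brown, green, grey, orange, pink, red, teal, yellow} must be used), so Omar = pink.
Among the 7 still-open variables, red fits only Bob (and all 7 values in {brown, green, grey, orange, red, teal, yellow} must be used), so Bob = red.
The 6 still-open variables together cover exactly {brown, green, grey, orange, teal, yellow} — 6 values for 6 variables — and teal appears only in Hank's list, so Hank = teal.
The 5 still-open variables together cover exactly {brown, green, grey, orange, yellow} — 5 values for 5 variables — and brown appears only in Grace's list, so Grace = brown.

brown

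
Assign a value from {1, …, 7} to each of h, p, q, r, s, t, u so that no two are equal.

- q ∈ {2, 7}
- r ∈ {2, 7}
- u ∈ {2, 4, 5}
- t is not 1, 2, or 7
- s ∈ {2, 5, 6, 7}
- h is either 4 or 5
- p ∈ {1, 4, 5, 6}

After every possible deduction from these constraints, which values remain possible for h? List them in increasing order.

4, 5

Among the 7 variables, 1 fits only p (and all 7 values in {1, 2, 3, 4, 5, 6, 7} must be used), so p = 1.
The 6 still-open variables draw from only 6 values {2, 3, 4, 5, 6, 7}, so each is used; only t can be 3, hence t = 3.
Among the 5 still-open variables, 6 fits only s (and all 5 values in {2, 4, 5, 6, 7} must be used), so s = 6.
q and r between them cover only {2, 7} — a naked pair. Remove those values from u.
No further eliminations apply; h can still be any of 4, 5.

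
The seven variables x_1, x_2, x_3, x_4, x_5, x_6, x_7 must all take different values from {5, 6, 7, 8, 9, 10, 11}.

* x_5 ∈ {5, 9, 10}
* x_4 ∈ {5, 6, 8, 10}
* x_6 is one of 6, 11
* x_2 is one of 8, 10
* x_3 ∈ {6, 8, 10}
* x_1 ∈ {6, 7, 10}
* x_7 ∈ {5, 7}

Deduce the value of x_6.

The 7 variables together cover exactly {5, 6, 7, 8, 9, 10, 11} — 7 values for 7 variables — and 9 appears only in x_5's list, so x_5 = 9.
The 6 still-open variables draw from only 6 values {5, 6, 7, 8, 10, 11}, so each is used; only x_6 can be 11, hence x_6 = 11.

11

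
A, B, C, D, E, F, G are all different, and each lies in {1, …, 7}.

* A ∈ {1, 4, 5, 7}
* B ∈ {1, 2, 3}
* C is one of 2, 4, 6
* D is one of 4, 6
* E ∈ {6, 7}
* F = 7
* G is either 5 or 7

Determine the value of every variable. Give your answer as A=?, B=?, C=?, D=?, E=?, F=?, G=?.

A=1, B=3, C=2, D=4, E=6, F=7, G=5

F must be 7 (only option left). Remove 7 from A, E, G.
That leaves G = 5. Eliminate 5 elsewhere: A.
E must be 6 (only option left). Strike 6 from C, D.
That leaves D = 4. Eliminate 4 elsewhere: A, C.
A must be 1 (only option left). Remove 1 from B.
C has just one choice, so C = 2. Remove 2 from B.
B has just one choice, so B = 3.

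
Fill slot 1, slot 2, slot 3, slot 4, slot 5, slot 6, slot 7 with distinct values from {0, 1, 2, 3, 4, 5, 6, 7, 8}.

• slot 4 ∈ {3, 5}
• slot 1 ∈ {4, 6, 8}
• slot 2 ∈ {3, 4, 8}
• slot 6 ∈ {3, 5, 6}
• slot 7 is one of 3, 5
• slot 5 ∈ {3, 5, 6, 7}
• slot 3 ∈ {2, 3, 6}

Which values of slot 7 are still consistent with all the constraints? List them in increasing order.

3, 5

The 7 variables draw from only 7 values {2, 3, 4, 5, 6, 7, 8}, so each is used; only slot 3 can be 2, hence slot 3 = 2.
Among the 6 still-open variables, 7 fits only slot 5 (and all 6 values in {3, 4, 5, 6, 7, 8} must be used), so slot 5 = 7.
slot 4 and slot 7 between them cover only {3, 5} — a naked pair. Remove those values from slot 2, slot 6.
slot 6 has just one choice, so slot 6 = 6. So slot 1 can't be 6.
No further eliminations apply; slot 7 can still be any of 3, 5.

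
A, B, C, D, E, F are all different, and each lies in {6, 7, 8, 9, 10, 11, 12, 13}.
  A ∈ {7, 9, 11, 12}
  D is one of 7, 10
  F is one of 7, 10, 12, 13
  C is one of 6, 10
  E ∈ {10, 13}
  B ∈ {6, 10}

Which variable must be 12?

F

The 2 variables B and C are confined to {6, 10}, which locks those values in; drop them from D, E, F.
D's domain is down to {7}, so D = 7. Eliminate 7 elsewhere: A, F.
That leaves E = 13. So F can't be 13.
So 12 goes to F.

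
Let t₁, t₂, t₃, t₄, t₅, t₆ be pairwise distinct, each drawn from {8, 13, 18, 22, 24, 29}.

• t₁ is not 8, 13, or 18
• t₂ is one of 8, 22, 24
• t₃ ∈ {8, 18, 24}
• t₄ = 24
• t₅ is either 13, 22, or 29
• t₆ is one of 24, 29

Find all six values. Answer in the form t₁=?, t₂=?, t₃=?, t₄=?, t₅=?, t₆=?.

t₄ has just one choice, so t₄ = 24. Remove 24 from t₁, t₂, t₃, t₆.
t₆ must be 29 (only option left). Eliminate 29 elsewhere: t₁, t₅.
t₁ must be 22 (only option left). So t₂, t₅ can't be 22.
t₂ must be 8 (only option left). Strike 8 from t₃.
That leaves t₃ = 18.
t₅ has just one choice, so t₅ = 13.

t₁=22, t₂=8, t₃=18, t₄=24, t₅=13, t₆=29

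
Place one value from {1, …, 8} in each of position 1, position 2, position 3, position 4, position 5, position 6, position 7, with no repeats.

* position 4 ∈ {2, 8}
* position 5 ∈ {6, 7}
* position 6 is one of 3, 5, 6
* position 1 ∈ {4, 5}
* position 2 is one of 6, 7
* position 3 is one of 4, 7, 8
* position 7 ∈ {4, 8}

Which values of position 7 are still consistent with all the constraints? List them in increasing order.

Among the 7 variables, 2 fits only position 4 (and all 7 values in {2, 3, 4, 5, 6, 7, 8} must be used), so position 4 = 2.
The 6 still-open variables together cover exactly {3, 4, 5, 6, 7, 8} — 6 values for 6 variables — and 3 appears only in position 6's list, so position 6 = 3.
Among the 5 still-open variables, 5 fits only position 1 (and all 5 values in {4, 5, 6, 7, 8} must be used), so position 1 = 5.
The 2 variables position 2 and position 5 are confined to {6, 7}, which locks those values in; drop them from position 3.
No further eliminations apply; position 7 can still be any of 4, 8.

4, 8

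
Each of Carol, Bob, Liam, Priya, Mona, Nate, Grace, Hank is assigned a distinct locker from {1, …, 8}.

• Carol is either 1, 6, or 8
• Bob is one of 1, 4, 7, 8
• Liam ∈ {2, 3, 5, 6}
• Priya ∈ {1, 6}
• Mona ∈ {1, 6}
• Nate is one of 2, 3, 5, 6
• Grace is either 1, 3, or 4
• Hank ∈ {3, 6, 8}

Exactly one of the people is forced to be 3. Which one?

Hank

The 8 variables draw from only 8 values {1, 2, 3, 4, 5, 6, 7, 8}, so each is used; only Bob can be 7, hence Bob = 7.
Among the 7 still-open variables, 4 fits only Grace (and all 7 values in {1, 2, 3, 4, 5, 6, 8} must be used), so Grace = 4.
Priya and Mona share exactly the 2 values {1, 6}; by pigeonhole those values go to them, so strike 1, 6 from Carol, Liam, Nate, Hank.
Carol's domain is down to {8}, so Carol = 8. Remove 8 from Hank.
So 3 goes to Hank.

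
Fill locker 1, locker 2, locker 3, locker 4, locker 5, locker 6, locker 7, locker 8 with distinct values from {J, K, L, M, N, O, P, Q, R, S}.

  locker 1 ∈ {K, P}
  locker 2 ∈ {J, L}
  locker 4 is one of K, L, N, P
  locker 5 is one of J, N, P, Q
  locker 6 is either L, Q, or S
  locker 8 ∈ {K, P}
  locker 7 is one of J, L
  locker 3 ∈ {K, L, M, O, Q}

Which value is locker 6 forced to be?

locker 1 and locker 8 between them cover only {K, P} — a naked pair. Remove those values from locker 3, locker 4, locker 5.
locker 2 and locker 7 between them cover only {J, L} — a naked pair. Remove those values from locker 3, locker 4, locker 5, locker 6.
locker 4's domain is down to {N}, so locker 4 = N. Strike N from locker 5.
That leaves locker 5 = Q. So locker 3, locker 6 can't be Q.
So locker 6 = S.

S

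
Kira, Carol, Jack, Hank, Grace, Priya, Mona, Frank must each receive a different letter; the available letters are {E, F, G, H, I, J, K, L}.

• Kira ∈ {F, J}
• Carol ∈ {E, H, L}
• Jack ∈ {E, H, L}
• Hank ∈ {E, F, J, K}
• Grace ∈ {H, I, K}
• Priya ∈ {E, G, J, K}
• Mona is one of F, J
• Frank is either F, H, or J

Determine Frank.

H

The 8 variables draw from only 8 values {E, F, G, H, I, J, K, L}, so each is used; only Priya can be G, hence Priya = G.
The 7 still-open variables together cover exactly {E, F, H, I, J, K, L} — 7 values for 7 variables — and I appears only in Grace's list, so Grace = I.
Among the 6 still-open variables, K fits only Hank (and all 6 values in {E, F, H, J, K, L} must be used), so Hank = K.
Kira and Mona between them cover only {F, J} — a naked pair. Remove those values from Frank.
So Frank = H.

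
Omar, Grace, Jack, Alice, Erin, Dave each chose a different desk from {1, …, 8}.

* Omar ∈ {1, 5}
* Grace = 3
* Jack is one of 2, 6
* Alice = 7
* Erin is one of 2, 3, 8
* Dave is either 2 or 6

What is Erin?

Grace has just one choice, so Grace = 3. Eliminate 3 elsewhere: Erin.
That leaves Alice = 7.
Jack and Dave between them cover only {2, 6} — a naked pair. Remove those values from Erin.
So Erin = 8.

8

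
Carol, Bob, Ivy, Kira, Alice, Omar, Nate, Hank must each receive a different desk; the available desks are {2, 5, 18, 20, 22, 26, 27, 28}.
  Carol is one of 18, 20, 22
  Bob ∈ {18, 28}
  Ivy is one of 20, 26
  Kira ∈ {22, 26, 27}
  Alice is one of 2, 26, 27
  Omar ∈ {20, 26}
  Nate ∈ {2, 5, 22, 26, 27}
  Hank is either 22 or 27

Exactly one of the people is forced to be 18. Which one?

Carol

Among the 8 variables, 5 fits only Nate (and all 8 values in {2, 5, 18, 20, 22, 26, 27, 28} must be used), so Nate = 5.
The 7 still-open variables draw from only 7 values {2, 18, 20, 22, 26, 27, 28}, so each is used; only Alice can be 2, hence Alice = 2.
The 6 still-open variables together cover exactly {18, 20, 22, 26, 27, 28} — 6 values for 6 variables — and 28 appears only in Bob's list, so Bob = 28.
Among the 5 still-open variables, 18 fits only Carol (and all 5 values in {18, 20, 22, 26, 27} must be used), so Carol = 18.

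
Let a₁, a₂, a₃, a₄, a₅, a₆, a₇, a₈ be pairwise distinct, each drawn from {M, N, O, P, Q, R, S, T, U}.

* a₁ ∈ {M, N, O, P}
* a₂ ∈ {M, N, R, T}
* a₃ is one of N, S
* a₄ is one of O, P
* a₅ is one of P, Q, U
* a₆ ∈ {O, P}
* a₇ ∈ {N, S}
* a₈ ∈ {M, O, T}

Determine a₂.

a₃ and a₇ share exactly the 2 values {N, S}; by pigeonhole those values go to them, so strike N, S from a₁, a₂.
a₄ and a₆ between them cover only {O, P} — a naked pair. Remove those values from a₁, a₅, a₈.
a₁ must be M (only option left). Strike M from a₂, a₈.
a₈'s domain is down to {T}, so a₈ = T. Strike T from a₂.
So a₂ = R.

R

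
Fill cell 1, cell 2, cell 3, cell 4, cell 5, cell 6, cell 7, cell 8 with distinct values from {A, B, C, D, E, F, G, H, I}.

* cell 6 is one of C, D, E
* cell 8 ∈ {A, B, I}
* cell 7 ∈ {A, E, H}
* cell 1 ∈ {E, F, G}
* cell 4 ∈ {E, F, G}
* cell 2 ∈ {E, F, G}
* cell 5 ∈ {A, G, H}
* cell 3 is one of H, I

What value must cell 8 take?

cell 1, cell 2, cell 4 between them cover only {E, F, G} — a naked triple. Remove those values from cell 5, cell 6, cell 7.
cell 5 and cell 7 share exactly the 2 values {A, H}; by pigeonhole those values go to them, so strike A, H from cell 3, cell 8.
cell 3 must be I (only option left). Eliminate I elsewhere: cell 8.
So cell 8 = B.

B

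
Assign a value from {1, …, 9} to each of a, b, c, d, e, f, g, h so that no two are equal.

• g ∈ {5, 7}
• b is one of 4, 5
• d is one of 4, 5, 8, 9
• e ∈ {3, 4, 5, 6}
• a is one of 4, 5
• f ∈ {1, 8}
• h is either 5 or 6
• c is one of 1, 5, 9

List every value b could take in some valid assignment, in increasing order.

Among the 8 variables, 3 fits only e (and all 8 values in {1, 3, 4, 5, 6, 7, 8, 9} must be used), so e = 3.
The 7 still-open variables together cover exactly {1, 4, 5, 6, 7, 8, 9} — 7 values for 7 variables — and 6 appears only in h's list, so h = 6.
Among the 6 still-open variables, 7 fits only g (and all 6 values in {1, 4, 5, 7, 8, 9} must be used), so g = 7.
a and b share exactly the 2 values {4, 5}; by pigeonhole those values go to them, so strike 4, 5 from c, d.
No further eliminations apply; b can still be any of 4, 5.

4, 5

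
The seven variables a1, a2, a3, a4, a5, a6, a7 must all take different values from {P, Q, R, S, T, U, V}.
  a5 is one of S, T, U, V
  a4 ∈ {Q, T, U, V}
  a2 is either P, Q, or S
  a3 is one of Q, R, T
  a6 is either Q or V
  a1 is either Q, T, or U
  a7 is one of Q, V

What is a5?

S

The 7 variables together cover exactly {P, Q, R, S, T, U, V} — 7 values for 7 variables — and P appears only in a2's list, so a2 = P.
Among the 6 still-open variables, R fits only a3 (and all 6 values in {Q, R, S, T, U, V} must be used), so a3 = R.
The 5 still-open variables draw from only 5 values {Q, S, T, U, V}, so each is used; only a5 can be S, hence a5 = S.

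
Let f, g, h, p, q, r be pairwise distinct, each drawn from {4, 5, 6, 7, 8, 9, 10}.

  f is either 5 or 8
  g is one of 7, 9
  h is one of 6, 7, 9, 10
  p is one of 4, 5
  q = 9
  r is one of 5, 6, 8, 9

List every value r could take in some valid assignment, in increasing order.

q's domain is down to {9}, so q = 9. Strike 9 from g, h, r.
g's domain is down to {7}, so g = 7. So h can't be 7.
No further eliminations apply; r can still be any of 5, 6, 8.

5, 6, 8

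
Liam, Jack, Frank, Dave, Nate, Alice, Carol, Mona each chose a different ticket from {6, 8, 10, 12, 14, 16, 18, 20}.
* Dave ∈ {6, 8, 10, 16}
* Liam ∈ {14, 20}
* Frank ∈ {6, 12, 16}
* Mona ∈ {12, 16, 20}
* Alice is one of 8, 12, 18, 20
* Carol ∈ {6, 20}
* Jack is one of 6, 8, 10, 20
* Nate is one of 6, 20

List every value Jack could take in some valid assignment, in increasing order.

8, 10

The 8 variables together cover exactly {6, 8, 10, 12, 14, 16, 18, 20} — 8 values for 8 variables — and 14 appears only in Liam's list, so Liam = 14.
The 7 still-open variables draw from only 7 values {6, 8, 10, 12, 16, 18, 20}, so each is used; only Alice can be 18, hence Alice = 18.
The 2 variables Nate and Carol are confined to {6, 20}, which locks those values in; drop them from Jack, Frank, Dave, Mona.
The 2 variables Frank and Mona are confined to {12, 16}, which locks those values in; drop them from Dave.
No further eliminations apply; Jack can still be any of 8, 10.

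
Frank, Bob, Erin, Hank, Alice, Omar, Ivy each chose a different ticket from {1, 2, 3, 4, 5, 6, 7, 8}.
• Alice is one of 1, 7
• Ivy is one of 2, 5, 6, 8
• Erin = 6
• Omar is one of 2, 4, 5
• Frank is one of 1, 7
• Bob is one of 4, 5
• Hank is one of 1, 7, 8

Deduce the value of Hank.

8

Erin has just one choice, so Erin = 6. Eliminate 6 elsewhere: Ivy.
Frank and Alice between them cover only {1, 7} — a naked pair. Remove those values from Hank.
So Hank = 8.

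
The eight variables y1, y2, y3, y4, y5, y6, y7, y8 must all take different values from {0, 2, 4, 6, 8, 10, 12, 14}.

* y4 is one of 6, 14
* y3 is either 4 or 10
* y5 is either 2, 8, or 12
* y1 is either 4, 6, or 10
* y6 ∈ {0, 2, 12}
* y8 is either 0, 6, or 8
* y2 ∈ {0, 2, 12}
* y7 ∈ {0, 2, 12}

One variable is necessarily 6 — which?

Among the 8 variables, 14 fits only y4 (and all 8 values in {0, 2, 4, 6, 8, 10, 12, 14} must be used), so y4 = 14.
y2, y6, y7 between them cover only {0, 2, 12} — a naked triple. Remove those values from y5, y8.
y5's domain is down to {8}, so y5 = 8. Eliminate 8 elsewhere: y8.
So 6 goes to y8.

y8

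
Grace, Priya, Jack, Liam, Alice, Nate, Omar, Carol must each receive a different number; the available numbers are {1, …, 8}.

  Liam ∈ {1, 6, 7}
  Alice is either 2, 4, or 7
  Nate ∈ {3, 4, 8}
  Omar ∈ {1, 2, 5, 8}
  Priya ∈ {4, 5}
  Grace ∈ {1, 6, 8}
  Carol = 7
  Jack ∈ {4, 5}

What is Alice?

2

Carol's domain is down to {7}, so Carol = 7. Remove 7 from Liam, Alice.
The 7 still-open variables together cover exactly {1, 2, 3, 4, 5, 6, 8} — 7 values for 7 variables — and 3 appears only in Nate's list, so Nate = 3.
The 2 variables Priya and Jack are confined to {4, 5}, which locks those values in; drop them from Alice, Omar.
So Alice = 2.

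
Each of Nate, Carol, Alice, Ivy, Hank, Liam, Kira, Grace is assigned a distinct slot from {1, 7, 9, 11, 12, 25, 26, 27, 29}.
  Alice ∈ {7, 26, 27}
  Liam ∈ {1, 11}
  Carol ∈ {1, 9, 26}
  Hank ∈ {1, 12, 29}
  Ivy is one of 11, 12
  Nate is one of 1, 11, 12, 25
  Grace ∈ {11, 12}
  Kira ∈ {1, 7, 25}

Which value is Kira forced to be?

7

Ivy and Grace share exactly the 2 values {11, 12}; by pigeonhole those values go to them, so strike 11, 12 from Nate, Hank, Liam.
That leaves Liam = 1. Strike 1 from Nate, Carol, Hank, Kira.
Nate has just one choice, so Nate = 25. Eliminate 25 elsewhere: Kira.
So Kira = 7.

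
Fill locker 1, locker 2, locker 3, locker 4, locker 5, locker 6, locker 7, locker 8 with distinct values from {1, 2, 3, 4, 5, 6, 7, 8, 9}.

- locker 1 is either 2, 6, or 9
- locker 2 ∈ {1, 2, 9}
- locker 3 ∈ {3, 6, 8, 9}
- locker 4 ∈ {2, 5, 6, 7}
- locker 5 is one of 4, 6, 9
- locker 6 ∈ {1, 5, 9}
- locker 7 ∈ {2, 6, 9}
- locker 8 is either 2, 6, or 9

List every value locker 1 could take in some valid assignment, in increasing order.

2, 6, 9

locker 1, locker 7, locker 8 share exactly the 3 values {2, 6, 9}; by pigeonhole those values go to them, so strike 2, 6, 9 from locker 2, locker 3, locker 4, locker 5, locker 6.
locker 2's domain is down to {1}, so locker 2 = 1. Strike 1 from locker 6.
locker 5's domain is down to {4}, so locker 5 = 4.
locker 6's domain is down to {5}, so locker 6 = 5. Eliminate 5 elsewhere: locker 4.
locker 4 must be 7 (only option left).
No further eliminations apply; locker 1 can still be any of 2, 6, 9.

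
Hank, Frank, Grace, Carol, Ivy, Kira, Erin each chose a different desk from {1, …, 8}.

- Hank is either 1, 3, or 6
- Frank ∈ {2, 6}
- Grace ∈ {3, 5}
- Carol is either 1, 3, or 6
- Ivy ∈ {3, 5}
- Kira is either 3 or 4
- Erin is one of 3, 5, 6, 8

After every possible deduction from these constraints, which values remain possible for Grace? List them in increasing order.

The 7 variables draw from only 7 values {1, 2, 3, 4, 5, 6, 8}, so each is used; only Frank can be 2, hence Frank = 2.
Among the 6 still-open variables, 4 fits only Kira (and all 6 values in {1, 3, 4, 5, 6, 8} must be used), so Kira = 4.
The 5 still-open variables together cover exactly {1, 3, 5, 6, 8} — 5 values for 5 variables — and 8 appears only in Erin's list, so Erin = 8.
Grace and Ivy between them cover only {3, 5} — a naked pair. Remove those values from Hank, Carol.
No further eliminations apply; Grace can still be any of 3, 5.

3, 5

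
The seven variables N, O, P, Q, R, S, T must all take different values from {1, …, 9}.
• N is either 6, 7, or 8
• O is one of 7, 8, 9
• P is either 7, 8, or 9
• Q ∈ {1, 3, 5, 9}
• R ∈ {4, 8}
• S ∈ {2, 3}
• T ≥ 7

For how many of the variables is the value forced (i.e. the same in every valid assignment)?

2

O, P, T between them cover only {7, 8, 9} — a naked triple. Remove those values from N, Q, R.
N's domain is down to {6}, so N = 6.
That leaves R = 4.
Determined: N=6, R=4. The other variables each still have more than one consistent value. That makes 2.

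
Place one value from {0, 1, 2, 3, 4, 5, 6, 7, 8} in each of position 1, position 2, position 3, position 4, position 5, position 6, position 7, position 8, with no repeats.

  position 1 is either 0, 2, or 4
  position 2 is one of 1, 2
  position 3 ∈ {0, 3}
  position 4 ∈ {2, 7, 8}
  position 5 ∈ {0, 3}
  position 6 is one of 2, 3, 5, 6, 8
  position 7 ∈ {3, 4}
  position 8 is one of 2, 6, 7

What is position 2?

1

The 2 variables position 3 and position 5 are confined to {0, 3}, which locks those values in; drop them from position 1, position 6, position 7.
That leaves position 7 = 4. Eliminate 4 elsewhere: position 1.
position 1's domain is down to {2}, so position 1 = 2. Strike 2 from position 2, position 4, position 6, position 8.
So position 2 = 1.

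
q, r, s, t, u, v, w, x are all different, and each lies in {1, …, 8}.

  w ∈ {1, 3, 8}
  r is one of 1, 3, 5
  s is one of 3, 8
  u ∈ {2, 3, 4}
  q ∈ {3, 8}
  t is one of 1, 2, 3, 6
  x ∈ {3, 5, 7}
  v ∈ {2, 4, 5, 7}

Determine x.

7

The 8 variables draw from only 8 values {1, 2, 3, 4, 5, 6, 7, 8}, so each is used; only t can be 6, hence t = 6.
The 2 variables q and s are confined to {3, 8}, which locks those values in; drop them from r, u, w, x.
w must be 1 (only option left). Remove 1 from r.
That leaves r = 5. Strike 5 from v, x.
So x = 7.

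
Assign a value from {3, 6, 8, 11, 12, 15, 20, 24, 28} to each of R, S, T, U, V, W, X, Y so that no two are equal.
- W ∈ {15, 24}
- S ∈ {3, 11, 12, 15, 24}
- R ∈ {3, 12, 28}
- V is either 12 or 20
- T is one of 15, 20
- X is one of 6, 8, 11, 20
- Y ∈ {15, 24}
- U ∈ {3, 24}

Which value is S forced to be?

The 2 variables W and Y are confined to {15, 24}, which locks those values in; drop them from S, T, U.
That leaves T = 20. Strike 20 from V, X.
U has just one choice, so U = 3. Eliminate 3 elsewhere: R, S.
V must be 12 (only option left). Strike 12 from R, S.
So S = 11.

11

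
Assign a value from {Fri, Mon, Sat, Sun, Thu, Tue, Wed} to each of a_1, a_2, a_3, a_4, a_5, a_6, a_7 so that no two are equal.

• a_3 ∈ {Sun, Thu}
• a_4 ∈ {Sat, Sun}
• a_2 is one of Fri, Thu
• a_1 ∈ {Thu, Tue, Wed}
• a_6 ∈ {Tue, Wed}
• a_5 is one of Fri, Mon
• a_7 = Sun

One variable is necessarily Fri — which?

a_2

a_7's domain is down to {Sun}, so a_7 = Sun. Eliminate Sun elsewhere: a_3, a_4.
a_3's domain is down to {Thu}, so a_3 = Thu. Strike Thu from a_1, a_2.
So Fri goes to a_2.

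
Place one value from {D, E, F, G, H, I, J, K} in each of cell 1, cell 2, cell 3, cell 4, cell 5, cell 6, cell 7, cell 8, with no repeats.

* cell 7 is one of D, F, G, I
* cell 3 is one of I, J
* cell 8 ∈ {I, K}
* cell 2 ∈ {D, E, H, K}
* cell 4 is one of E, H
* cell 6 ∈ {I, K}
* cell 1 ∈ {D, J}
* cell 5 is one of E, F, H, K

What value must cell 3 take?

Among the 8 variables, G fits only cell 7 (and all 8 values in {D, E, F, G, H, I, J, K} must be used), so cell 7 = G.
The 7 still-open variables together cover exactly {D, E, F, H, I, J, K} — 7 values for 7 variables — and F appears only in cell 5's list, so cell 5 = F.
cell 6 and cell 8 share exactly the 2 values {I, K}; by pigeonhole those values go to them, so strike I, K from cell 2, cell 3.
So cell 3 = J.

J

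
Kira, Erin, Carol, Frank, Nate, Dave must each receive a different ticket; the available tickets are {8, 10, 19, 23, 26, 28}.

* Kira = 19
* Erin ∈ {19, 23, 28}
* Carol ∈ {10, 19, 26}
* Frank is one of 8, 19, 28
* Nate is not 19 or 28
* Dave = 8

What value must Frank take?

Kira must be 19 (only option left). So Erin, Carol, Frank can't be 19.
Dave has just one choice, so Dave = 8. So Frank, Nate can't be 8.
So Frank = 28.

28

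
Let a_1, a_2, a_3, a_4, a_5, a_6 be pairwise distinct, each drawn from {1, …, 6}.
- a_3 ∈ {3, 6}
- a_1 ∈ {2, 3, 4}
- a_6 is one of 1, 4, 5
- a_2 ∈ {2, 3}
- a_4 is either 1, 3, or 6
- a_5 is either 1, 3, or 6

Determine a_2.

2

The 6 variables draw from only 6 values {1, 2, 3, 4, 5, 6}, so each is used; only a_6 can be 5, hence a_6 = 5.
Among the 5 still-open variables, 4 fits only a_1 (and all 5 values in {1, 2, 3, 4, 6} must be used), so a_1 = 4.
Among the 4 still-open variables, 2 fits only a_2 (and all 4 values in {1, 2, 3, 6} must be used), so a_2 = 2.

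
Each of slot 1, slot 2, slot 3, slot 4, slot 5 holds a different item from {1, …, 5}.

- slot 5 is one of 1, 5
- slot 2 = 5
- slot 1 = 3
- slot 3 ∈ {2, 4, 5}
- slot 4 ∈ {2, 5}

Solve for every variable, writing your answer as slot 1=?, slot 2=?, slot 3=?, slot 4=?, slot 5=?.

slot 1 has just one choice, so slot 1 = 3.
slot 2 must be 5 (only option left). Eliminate 5 elsewhere: slot 3, slot 4, slot 5.
slot 4's domain is down to {2}, so slot 4 = 2. Strike 2 from slot 3.
slot 5 has just one choice, so slot 5 = 1.
slot 3 must be 4 (only option left).

slot 1=3, slot 2=5, slot 3=4, slot 4=2, slot 5=1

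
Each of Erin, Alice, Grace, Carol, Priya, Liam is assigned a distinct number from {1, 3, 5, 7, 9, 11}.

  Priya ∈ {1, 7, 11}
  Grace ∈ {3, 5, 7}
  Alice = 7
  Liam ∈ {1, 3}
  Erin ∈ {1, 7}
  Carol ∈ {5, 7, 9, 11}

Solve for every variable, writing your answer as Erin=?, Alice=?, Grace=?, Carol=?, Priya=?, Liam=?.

Alice's domain is down to {7}, so Alice = 7. Remove 7 from Erin, Grace, Carol, Priya.
Erin has just one choice, so Erin = 1. Strike 1 from Priya, Liam.
Priya's domain is down to {11}, so Priya = 11. Strike 11 from Carol.
Liam's domain is down to {3}, so Liam = 3. So Grace can't be 3.
Grace must be 5 (only option left). Remove 5 from Carol.
Carol's domain is down to {9}, so Carol = 9.

Erin=1, Alice=7, Grace=5, Carol=9, Priya=11, Liam=3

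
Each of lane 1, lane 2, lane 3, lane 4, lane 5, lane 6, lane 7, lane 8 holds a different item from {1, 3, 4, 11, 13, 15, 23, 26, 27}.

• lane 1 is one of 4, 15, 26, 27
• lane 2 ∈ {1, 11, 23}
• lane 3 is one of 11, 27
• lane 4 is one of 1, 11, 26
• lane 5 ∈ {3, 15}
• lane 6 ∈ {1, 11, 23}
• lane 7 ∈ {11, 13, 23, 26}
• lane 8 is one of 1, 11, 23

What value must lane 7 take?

lane 2, lane 6, lane 8 share exactly the 3 values {1, 11, 23}; by pigeonhole those values go to them, so strike 1, 11, 23 from lane 3, lane 4, lane 7.
lane 3 must be 27 (only option left). Strike 27 from lane 1.
lane 4 has just one choice, so lane 4 = 26. Remove 26 from lane 1, lane 7.
So lane 7 = 13.

13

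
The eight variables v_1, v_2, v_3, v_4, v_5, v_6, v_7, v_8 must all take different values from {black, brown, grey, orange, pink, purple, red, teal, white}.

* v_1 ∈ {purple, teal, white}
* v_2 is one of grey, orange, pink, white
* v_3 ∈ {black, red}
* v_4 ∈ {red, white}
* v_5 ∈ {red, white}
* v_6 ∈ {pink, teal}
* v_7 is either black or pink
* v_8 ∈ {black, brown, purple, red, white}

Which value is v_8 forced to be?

The 2 variables v_4 and v_5 are confined to {red, white}, which locks those values in; drop them from v_1, v_2, v_3, v_8.
v_3 has just one choice, so v_3 = black. Strike black from v_7, v_8.
v_7 must be pink (only option left). Remove pink from v_2, v_6.
v_6 must be teal (only option left). So v_1 can't be teal.
v_1 must be purple (only option left). Remove purple from v_8.
So v_8 = brown.

brown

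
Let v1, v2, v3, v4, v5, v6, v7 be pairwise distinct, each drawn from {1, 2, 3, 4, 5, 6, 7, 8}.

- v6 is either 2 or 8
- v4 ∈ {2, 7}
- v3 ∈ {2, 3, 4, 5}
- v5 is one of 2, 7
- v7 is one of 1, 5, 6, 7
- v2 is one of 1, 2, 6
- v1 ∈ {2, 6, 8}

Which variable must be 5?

v4 and v5 between them cover only {2, 7} — a naked pair. Remove those values from v1, v2, v3, v6, v7.
v6 has just one choice, so v6 = 8. Eliminate 8 elsewhere: v1.
v1's domain is down to {6}, so v1 = 6. Eliminate 6 elsewhere: v2, v7.
v2's domain is down to {1}, so v2 = 1. Remove 1 from v7.
So 5 goes to v7.

v7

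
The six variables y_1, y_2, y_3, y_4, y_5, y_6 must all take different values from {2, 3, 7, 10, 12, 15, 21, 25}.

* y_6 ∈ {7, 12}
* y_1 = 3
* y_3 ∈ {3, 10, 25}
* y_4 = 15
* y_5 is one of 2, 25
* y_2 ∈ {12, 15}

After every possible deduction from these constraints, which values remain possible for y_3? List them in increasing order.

10, 25

y_1 has just one choice, so y_1 = 3. Remove 3 from y_3.
y_4 must be 15 (only option left). Strike 15 from y_2.
y_2's domain is down to {12}, so y_2 = 12. Strike 12 from y_6.
y_6 has just one choice, so y_6 = 7.
No further eliminations apply; y_3 can still be any of 10, 25.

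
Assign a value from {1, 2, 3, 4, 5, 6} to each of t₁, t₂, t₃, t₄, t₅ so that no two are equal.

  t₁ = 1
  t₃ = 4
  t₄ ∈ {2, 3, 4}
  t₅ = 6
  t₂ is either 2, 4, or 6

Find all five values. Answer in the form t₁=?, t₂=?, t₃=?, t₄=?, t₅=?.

t₁=1, t₂=2, t₃=4, t₄=3, t₅=6

t₁ has just one choice, so t₁ = 1.
That leaves t₃ = 4. Remove 4 from t₂, t₄.
t₅'s domain is down to {6}, so t₅ = 6. Eliminate 6 elsewhere: t₂.
t₂ must be 2 (only option left). So t₄ can't be 2.
t₄ must be 3 (only option left).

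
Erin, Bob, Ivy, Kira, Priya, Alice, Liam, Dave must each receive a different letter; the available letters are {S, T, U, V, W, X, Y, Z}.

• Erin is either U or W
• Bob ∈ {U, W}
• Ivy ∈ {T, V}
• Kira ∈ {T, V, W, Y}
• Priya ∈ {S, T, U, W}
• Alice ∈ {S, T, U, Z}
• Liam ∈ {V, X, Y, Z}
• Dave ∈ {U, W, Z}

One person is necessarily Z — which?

Dave

Among the 8 variables, X fits only Liam (and all 8 values in {S, T, U, V, W, X, Y, Z} must be used), so Liam = X.
Among the 7 still-open variables, Y fits only Kira (and all 7 values in {S, T, U, V, W, Y, Z} must be used), so Kira = Y.
Among the 6 still-open variables, V fits only Ivy (and all 6 values in {S, T, U, V, W, Z} must be used), so Ivy = V.
Erin and Bob between them cover only {U, W} — a naked pair. Remove those values from Priya, Alice, Dave.
So Z goes to Dave.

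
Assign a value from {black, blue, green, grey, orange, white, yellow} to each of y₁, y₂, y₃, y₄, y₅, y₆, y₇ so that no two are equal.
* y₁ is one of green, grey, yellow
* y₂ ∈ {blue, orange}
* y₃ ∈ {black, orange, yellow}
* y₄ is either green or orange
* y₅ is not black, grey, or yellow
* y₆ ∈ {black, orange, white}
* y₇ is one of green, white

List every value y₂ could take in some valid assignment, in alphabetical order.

blue, orange

Among the 7 variables, grey fits only y₁ (and all 7 values in {black, blue, green, grey, orange, white, yellow} must be used), so y₁ = grey.
The 6 still-open variables together cover exactly {black, blue, green, orange, white, yellow} — 6 values for 6 variables — and yellow appears only in y₃'s list, so y₃ = yellow.
The 5 still-open variables draw from only 5 values {black, blue, green, orange, white}, so each is used; only y₆ can be black, hence y₆ = black.
No further eliminations apply; y₂ can still be any of blue, orange.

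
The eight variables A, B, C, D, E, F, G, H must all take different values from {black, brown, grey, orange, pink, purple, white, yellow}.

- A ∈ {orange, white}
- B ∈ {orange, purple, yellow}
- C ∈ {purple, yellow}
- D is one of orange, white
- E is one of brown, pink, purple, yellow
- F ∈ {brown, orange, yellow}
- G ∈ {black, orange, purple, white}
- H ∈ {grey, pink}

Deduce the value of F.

The 8 variables together cover exactly {black, brown, grey, orange, pink, purple, white, yellow} — 8 values for 8 variables — and black appears only in G's list, so G = black.
The 7 still-open variables together cover exactly {brown, grey, orange, pink, purple, white, yellow} — 7 values for 7 variables — and grey appears only in H's list, so H = grey.
The 6 still-open variables draw from only 6 values {brown, orange, pink, purple, white, yellow}, so each is used; only E can be pink, hence E = pink.
The 5 still-open variables draw from only 5 values {brown, orange, purple, white, yellow}, so each is used; only F can be brown, hence F = brown.

brown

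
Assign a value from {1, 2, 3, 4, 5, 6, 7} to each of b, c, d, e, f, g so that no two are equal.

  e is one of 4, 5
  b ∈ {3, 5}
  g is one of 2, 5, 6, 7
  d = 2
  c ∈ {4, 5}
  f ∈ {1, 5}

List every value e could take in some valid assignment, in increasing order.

d has just one choice, so d = 2. Remove 2 from g.
c and e between them cover only {4, 5} — a naked pair. Remove those values from b, f, g.
b must be 3 (only option left).
f must be 1 (only option left).
No further eliminations apply; e can still be any of 4, 5.

4, 5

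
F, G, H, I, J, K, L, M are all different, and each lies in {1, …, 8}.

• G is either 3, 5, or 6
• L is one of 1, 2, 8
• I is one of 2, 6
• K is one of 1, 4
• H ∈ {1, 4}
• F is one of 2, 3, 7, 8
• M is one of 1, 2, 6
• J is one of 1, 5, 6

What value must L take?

The 8 variables draw from only 8 values {1, 2, 3, 4, 5, 6, 7, 8}, so each is used; only F can be 7, hence F = 7.
Among the 7 still-open variables, 3 fits only G (and all 7 values in {1, 2, 3, 4, 5, 6, 8} must be used), so G = 3.
The 6 still-open variables together cover exactly {1, 2, 4, 5, 6, 8} — 6 values for 6 variables — and 5 appears only in J's list, so J = 5.
The 5 still-open variables draw from only 5 values {1, 2, 4, 6, 8}, so each is used; only L can be 8, hence L = 8.

8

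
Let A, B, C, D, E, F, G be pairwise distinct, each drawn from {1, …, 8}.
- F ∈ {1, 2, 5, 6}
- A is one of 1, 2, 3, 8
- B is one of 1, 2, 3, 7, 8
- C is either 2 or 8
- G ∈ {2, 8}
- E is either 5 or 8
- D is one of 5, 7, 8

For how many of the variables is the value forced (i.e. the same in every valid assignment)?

The 7 variables together cover exactly {1, 2, 3, 5, 6, 7, 8} — 7 values for 7 variables — and 6 appears only in F's list, so F = 6.
C and G between them cover only {2, 8} — a naked pair. Remove those values from A, B, D, E.
E must be 5 (only option left). Remove 5 from D.
D's domain is down to {7}, so D = 7. Strike 7 from B.
Determined: D=7, E=5, F=6. The other variables each still have more than one consistent value. That makes 3.

3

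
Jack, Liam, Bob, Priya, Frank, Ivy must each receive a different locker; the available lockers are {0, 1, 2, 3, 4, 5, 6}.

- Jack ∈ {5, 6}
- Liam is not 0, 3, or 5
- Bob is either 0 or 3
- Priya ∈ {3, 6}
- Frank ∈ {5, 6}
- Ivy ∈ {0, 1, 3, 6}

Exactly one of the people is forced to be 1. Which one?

Ivy

The 2 variables Jack and Frank are confined to {5, 6}, which locks those values in; drop them from Liam, Priya, Ivy.
Priya's domain is down to {3}, so Priya = 3. Eliminate 3 elsewhere: Bob, Ivy.
Bob has just one choice, so Bob = 0. Remove 0 from Ivy.
So 1 goes to Ivy.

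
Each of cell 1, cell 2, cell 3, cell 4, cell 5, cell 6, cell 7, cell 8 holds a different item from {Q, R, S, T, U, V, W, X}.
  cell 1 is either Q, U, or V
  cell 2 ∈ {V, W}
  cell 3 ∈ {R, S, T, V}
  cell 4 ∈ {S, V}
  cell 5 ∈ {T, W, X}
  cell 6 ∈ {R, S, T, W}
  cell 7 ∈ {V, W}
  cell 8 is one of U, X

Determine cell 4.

S

Among the 8 variables, Q fits only cell 1 (and all 8 values in {Q, R, S, T, U, V, W, X} must be used), so cell 1 = Q.
The 7 still-open variables together cover exactly {R, S, T, U, V, W, X} — 7 values for 7 variables — and U appears only in cell 8's list, so cell 8 = U.
The 6 still-open variables together cover exactly {R, S, T, V, W, X} — 6 values for 6 variables — and X appears only in cell 5's list, so cell 5 = X.
cell 2 and cell 7 between them cover only {V, W} — a naked pair. Remove those values from cell 3, cell 4, cell 6.
So cell 4 = S.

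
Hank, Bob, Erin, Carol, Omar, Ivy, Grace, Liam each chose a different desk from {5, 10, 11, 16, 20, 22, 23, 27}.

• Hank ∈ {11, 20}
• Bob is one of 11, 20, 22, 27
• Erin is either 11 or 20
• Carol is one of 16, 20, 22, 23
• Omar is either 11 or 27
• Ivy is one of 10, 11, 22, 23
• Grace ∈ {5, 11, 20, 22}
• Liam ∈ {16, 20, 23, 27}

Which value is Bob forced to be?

Among the 8 variables, 5 fits only Grace (and all 8 values in {5, 10, 11, 16, 20, 22, 23, 27} must be used), so Grace = 5.
Among the 7 still-open variables, 10 fits only Ivy (and all 7 values in {10, 11, 16, 20, 22, 23, 27} must be used), so Ivy = 10.
Hank and Erin between them cover only {11, 20} — a naked pair. Remove those values from Bob, Carol, Omar, Liam.
Omar must be 27 (only option left). Eliminate 27 elsewhere: Bob, Liam.
So Bob = 22.

22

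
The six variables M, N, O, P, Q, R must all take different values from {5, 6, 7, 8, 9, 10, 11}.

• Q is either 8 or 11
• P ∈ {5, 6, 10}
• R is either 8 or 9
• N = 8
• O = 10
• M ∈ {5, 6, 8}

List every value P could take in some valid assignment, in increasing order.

5, 6

N must be 8 (only option left). So M, Q, R can't be 8.
O has just one choice, so O = 10. Eliminate 10 elsewhere: P.
Q must be 11 (only option left).
R has just one choice, so R = 9.
No further eliminations apply; P can still be any of 5, 6.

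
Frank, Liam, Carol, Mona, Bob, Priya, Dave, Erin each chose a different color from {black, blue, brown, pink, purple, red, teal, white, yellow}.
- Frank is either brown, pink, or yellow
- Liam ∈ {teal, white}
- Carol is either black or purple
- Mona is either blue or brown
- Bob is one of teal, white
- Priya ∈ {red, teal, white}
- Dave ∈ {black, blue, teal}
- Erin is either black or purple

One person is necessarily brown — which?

The 2 variables Liam and Bob are confined to {teal, white}, which locks those values in; drop them from Priya, Dave.
Priya's domain is down to {red}, so Priya = red.
Carol and Erin between them cover only {black, purple} — a naked pair. Remove those values from Dave.
Dave's domain is down to {blue}, so Dave = blue. Strike blue from Mona.
So brown goes to Mona.

Mona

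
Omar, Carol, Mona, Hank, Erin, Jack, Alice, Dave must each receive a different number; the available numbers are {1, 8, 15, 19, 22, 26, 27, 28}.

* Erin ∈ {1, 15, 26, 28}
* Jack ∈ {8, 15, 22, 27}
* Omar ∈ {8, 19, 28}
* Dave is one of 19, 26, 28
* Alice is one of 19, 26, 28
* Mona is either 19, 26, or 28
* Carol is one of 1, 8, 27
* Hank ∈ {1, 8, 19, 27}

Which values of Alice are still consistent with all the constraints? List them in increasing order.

Among the 8 variables, 22 fits only Jack (and all 8 values in {1, 8, 15, 19, 22, 26, 27, 28} must be used), so Jack = 22.
The 7 still-open variables draw from only 7 values {1, 8, 15, 19, 26, 27, 28}, so each is used; only Erin can be 15, hence Erin = 15.
Mona, Alice, Dave share exactly the 3 values {19, 26, 28}; by pigeonhole those values go to them, so strike 19, 26, 28 from Omar, Hank.
Omar must be 8 (only option left). Strike 8 from Carol, Hank.
No further eliminations apply; Alice can still be any of 19, 26, 28.

19, 26, 28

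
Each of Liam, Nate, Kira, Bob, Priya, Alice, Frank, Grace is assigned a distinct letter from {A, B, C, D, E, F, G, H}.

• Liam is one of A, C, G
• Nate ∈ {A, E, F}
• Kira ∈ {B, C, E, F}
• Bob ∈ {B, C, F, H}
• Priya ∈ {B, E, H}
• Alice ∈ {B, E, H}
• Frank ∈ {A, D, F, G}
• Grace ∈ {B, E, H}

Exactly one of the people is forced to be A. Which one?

Nate

The 8 variables together cover exactly {A, B, C, D, E, F, G, H} — 8 values for 8 variables — and D appears only in Frank's list, so Frank = D.
Among the 7 still-open variables, G fits only Liam (and all 7 values in {A, B, C, E, F, G, H} must be used), so Liam = G.
The 6 still-open variables draw from only 6 values {A, B, C, E, F, H}, so each is used; only Nate can be A, hence Nate = A.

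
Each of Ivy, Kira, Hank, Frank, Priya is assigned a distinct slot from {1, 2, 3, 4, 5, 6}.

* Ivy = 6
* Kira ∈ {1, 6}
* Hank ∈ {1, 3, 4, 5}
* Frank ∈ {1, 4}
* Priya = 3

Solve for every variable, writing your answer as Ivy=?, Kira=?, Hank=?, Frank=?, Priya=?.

Ivy=6, Kira=1, Hank=5, Frank=4, Priya=3

Ivy must be 6 (only option left). Eliminate 6 elsewhere: Kira.
That leaves Kira = 1. Strike 1 from Hank, Frank.
Frank must be 4 (only option left). Eliminate 4 elsewhere: Hank.
Priya's domain is down to {3}, so Priya = 3. Eliminate 3 elsewhere: Hank.
Hank's domain is down to {5}, so Hank = 5.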